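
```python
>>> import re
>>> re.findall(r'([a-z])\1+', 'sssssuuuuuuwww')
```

After group 1 captures some text, `\1` only succeeds where that same text appears again.
Matches: at [0:5] match 'sssss', group 1 = 's'; at [5:11] match 'uuuuuu', group 1 = 'u'; at [11:14] match 'www', group 1 = 'w'.
With a single group, `findall` returns only what that group captured — 3 items.

['s', 'u', 'w']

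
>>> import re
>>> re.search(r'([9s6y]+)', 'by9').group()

'y9'

This matches one or more of one of [9s6y] (captured).
`re.search` scans for the first position where the pattern succeeds.
The match spans [1:3] → 'y9'.
Captured: group 1 = 'y9'.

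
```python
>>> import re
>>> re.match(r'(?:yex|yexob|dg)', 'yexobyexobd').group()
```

Alternation tries branches left to right and keeps the first one that lets the overall match succeed at that position.
`match` is anchored at position 0; if the pattern doesn't fit there, it returns None.
The match spans [0:3] → 'yex'.

'yex'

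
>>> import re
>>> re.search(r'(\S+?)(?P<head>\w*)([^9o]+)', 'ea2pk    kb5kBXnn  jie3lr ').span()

(0, 26)

This matches one or more of a non-whitespace character (lazy) (captured); then zero or more of a word character (captured as 'head'); then one or more of any character except [9o] (captured).
The match spans [0:26] → 'ea2pk    kb5kBXnn  jie3lr '.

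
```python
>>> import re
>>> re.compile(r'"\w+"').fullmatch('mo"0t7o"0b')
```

`fullmatch` succeeds only if the pattern covers the string from start to end.
Here the pattern can't cover the whole string, so the call returns None.

None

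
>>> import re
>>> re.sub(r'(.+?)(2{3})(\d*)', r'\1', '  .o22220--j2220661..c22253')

This matches one or more of any character (lazy) (captured); then exactly 3 of a literal '2' (captured); then zero or more of a digit (captured).
With the lazy modifier that quantifier settles for the fewest repetitions that let the rest of the pattern succeed (the atoms after it are unaffected and can still be greedy).
Matches: at [0:9] → '  .o22220'; at [9:19] → '--j2220661'; at [19:27] → '..c22253'.
`\1` in the replacement pulls in group 1's text for each match.

'  .o--j..c'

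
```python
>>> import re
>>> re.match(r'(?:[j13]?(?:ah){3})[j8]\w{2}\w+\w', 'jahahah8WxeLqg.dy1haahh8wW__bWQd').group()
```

'jahahah8WxeLqg'

`re.match` only tries the pattern at the start of the string.
The match spans [0:14] → 'jahahah8WxeLqg'.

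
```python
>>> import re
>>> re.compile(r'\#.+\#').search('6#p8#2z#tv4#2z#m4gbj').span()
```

The match spans [1:15] → '#p8#2z#tv4#2z#'.

(1, 15)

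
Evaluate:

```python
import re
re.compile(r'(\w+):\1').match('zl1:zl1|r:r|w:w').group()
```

'zl1:zl1'

`re.match` won't scan ahead — the pattern has to work from the very first character.
The match spans [0:7] → 'zl1:zl1'.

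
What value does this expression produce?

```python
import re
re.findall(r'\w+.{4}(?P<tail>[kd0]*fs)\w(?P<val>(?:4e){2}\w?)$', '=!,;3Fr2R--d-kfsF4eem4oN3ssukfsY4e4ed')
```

Pattern: one or more of a word character; then exactly 4 of any character; then zero or more of one of [kd0], then the literal 'fs' (captured as 'tail'); then a word character; then the literal '4e' repeated 2 times, then optionally a word character (captured as 'val'); then anchored at the end.
Walking the string: at [13:37] match 'kfsF4eem4oN3ssukfsY4e4ed', groups = ('fs', '4e4ed').
With 2 capturing groups, `findall` returns a 2-tuple per match.

[('fs', '4e4ed')]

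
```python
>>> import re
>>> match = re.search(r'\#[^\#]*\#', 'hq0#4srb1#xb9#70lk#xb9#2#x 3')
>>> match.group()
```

'#4srb1#'

`search` walks the string left to right and returns the first match it finds.
The match spans [3:10] → '#4srb1#'.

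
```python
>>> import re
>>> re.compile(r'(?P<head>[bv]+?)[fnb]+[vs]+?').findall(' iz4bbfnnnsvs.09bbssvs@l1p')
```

Pattern: one or more of one of [bv] (lazy) (captured as 'head'); then one or more of one of [fnb]; then one or more of one of [vs] (lazy).
Because the quantifier is non-greedy, it stops expanding at the earliest point where the rest of the pattern can succeed.
Matches: at [4:11] match 'bbfnnns', group 1 = 'b'; at [16:19] match 'bbs', group 1 = 'b'.
One capturing group, so `findall` returns just the captured substring from each match — 2 in all.

['b', 'b']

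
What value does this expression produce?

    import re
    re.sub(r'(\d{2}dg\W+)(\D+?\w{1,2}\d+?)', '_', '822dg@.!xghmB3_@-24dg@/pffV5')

Pattern: exactly 2 of a digit, then the literal 'dg', then one or more of a non-word character (captured); then one or more of a non-digit (lazy), then 1 to 2 of a word character, then one or more of a digit (lazy) (captured).
Matches: at [1:14] → '22dg@.!xghmB3'; at [17:28] → '24dg@/pffV5'.
Each match is replaced by '_'.

'8__@-_'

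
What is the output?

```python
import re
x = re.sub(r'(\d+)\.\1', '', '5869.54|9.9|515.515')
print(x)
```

5869.54||

`\1` is not a pattern — it's the concrete string captured by group 1, re-applied verbatim.
Matches: at [8:11] → '9.9'; at [12:19] → '515.515'.
`sub` substitutes '' at each match site.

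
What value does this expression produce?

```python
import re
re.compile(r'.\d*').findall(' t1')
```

[' ', 't1']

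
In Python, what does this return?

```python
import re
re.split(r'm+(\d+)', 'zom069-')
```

['zo', '069', '-']

Pattern: one or more of a literal 'm'; then one or more of a digit (captured).
Matches to split on: at [2:6] → 'm069'.
The group in the pattern means `split` returns the separators' captures alongside the pieces.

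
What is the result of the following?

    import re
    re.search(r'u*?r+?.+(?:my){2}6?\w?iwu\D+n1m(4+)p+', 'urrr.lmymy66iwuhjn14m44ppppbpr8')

None

Pattern: zero or more of a literal 'u' (lazy), then one or more of a literal 'r' (lazy), then one or more of any character; then the literal 'my' repeated 2 times, then optionally the literal '6', then optionally a word character; then the literal 'iwu', then one or more of a non-digit, then the literal 'n1m'; then one or more of a literal '4' (captured); then one or more of a literal 'p'.
`re.search` scans for the first position where the pattern succeeds.
Here the pattern never matches, so the call returns None.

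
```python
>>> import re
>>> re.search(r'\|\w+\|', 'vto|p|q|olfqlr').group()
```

'|p|'

`search` walks the string left to right and returns the first match it finds.
The match spans [3:6] → '|p|'.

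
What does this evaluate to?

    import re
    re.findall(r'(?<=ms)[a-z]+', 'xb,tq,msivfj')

The positive lookaround only admits positions where the adjacent text matches; those characters stay outside the span.
Matches: at [8:12] → 'ivfj'.
No capturing groups, so `findall` returns the 1 full match string.

['ivfj']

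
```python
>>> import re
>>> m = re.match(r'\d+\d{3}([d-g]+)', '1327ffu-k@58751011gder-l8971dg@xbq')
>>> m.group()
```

'1327ff'

`match` is anchored at position 0; if the pattern doesn't fit there, it returns None.
The match spans [0:6] → '1327ff'.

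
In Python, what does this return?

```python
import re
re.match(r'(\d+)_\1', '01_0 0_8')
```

`\1` is not a pattern — it's the concrete string captured by group 1, re-applied verbatim.
`re.match` only tries the pattern at the start of the string.
Here position 0 doesn't satisfy it, so the call returns None.

None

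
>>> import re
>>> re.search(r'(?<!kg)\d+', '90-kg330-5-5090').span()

The negative lookahead/lookbehind blocks any match where the forbidden context is present.
Unlike `match`, `search` isn't anchored — it looks for the pattern anywhere in the string.
The match spans [0:2] → '90'.

(0, 2)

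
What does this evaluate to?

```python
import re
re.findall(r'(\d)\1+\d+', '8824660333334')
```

['8']

After group 1 captures some text, `\1` only succeeds where that same text appears again.
Because there's exactly one group, `findall` drops the full match and keeps group 1 from the one hit.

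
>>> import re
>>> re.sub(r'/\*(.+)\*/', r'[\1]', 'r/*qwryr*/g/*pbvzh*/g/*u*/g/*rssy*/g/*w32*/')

The replacement refers to a captured group, so each match is rewritten using its own captured text.

'r[qwryr*/g/*pbvzh*/g/*u*/g/*rssy*/g/*w32]'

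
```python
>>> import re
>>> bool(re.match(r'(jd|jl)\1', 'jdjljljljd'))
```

False

After group 1 captures some text, `\1` only succeeds where that same text appears again.
With `match`, the pattern is implicitly anchored at the beginning.
Here position 0 doesn't satisfy it, so the call returns None, and `bool(None)` is False.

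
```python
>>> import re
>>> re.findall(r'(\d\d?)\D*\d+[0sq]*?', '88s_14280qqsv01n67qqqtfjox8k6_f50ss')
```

['88', '01', '8', '5']

Pattern: a digit, then optionally a digit (captured); then zero or more of a non-digit, then one or more of a digit, then zero or more of one of [0sq] (lazy).
Scanning left to right: at [0:9] match '88s_14280', group 1 = '88'; at [13:18] match '01n67', group 1 = '01'; at [26:29] match '8k6', group 1 = '8'; at [31:33] match '50', group 1 = '5'.
Because there's exactly one group, `findall` drops the full match and keeps group 1 from each hit.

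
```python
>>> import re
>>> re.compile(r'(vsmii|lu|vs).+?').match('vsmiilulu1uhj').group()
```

Branches in `(...|...)` are attempted left-to-right; the first branch that allows the whole pattern to succeed is taken.
`match` is anchored at position 0; if the pattern doesn't fit there, it returns None.
The match spans [0:6] → 'vsmiil'.
Captured: group 1 = 'vsmii'.

'vsmiil'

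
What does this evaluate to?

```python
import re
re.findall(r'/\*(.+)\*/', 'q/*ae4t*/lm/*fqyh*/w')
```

['ae4t*/lm/*fqyh']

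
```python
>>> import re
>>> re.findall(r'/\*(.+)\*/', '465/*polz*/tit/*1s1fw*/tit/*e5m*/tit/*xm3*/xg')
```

['polz*/tit/*1s1fw*/tit/*e5m*/tit/*xm3']

`findall` collects group 1 from the one match (1 total).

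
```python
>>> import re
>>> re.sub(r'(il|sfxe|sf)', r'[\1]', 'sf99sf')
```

'[sf]99[sf]'

Matches: at [0:2] → 'sf'; at [4:6] → 'sf'.
Each match is replaced using the text its own group 1 captured.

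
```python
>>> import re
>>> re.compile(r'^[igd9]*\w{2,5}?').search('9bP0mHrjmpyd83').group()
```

'9bP'

Pattern: anchored at the start of the string; then zero or more of one of [igd9]; then 2 to 5 of a word character (lazy).
Unlike `match`, `search` isn't anchored — it looks for the pattern anywhere in the string.
The match spans [0:3] → '9bP'.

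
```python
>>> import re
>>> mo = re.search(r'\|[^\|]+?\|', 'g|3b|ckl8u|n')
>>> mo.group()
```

`re.search` tries every starting position until one works.
The match spans [1:5] → '|3b|'.

'|3b|'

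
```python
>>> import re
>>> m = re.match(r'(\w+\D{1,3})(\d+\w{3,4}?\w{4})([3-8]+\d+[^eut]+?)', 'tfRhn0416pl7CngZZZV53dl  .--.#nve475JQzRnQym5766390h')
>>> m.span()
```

`re.match` only tries the pattern at the start of the string.
The match spans [0:22] → 'tfRhn0416pl7CngZZZV53d'.

(0, 22)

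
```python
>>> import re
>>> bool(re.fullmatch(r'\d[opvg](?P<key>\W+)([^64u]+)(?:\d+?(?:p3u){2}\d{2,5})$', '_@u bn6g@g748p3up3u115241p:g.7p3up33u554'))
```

False

This matches a digit, then one of [opvg]; then one or more of a non-word character (captured as 'key'); then one or more of any character except [64u] (captured); then one or more of a digit (lazy), then the literal 'p3u' repeated 2 times, then 2 to 5 of a digit (non-capturing group); then anchored at the end.
For `fullmatch`, every character of the input must be accounted for by the pattern.
Here the string isn't matched end-to-end, so the call returns None, and `bool(None)` is False.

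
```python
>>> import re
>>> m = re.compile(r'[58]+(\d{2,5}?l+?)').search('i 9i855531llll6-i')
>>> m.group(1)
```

'31l'

This matches one or more of one of [58]; then 2 to 5 of a digit (lazy), then one or more of the literal 'l' (lazy) (captured).
Lazy quantifiers expand one character at a time until the remainder of the pattern can match.
`search` walks the string left to right and returns the first match it finds.
The match spans [4:11] → '855531l'.
Captured: group 1 = '31l'.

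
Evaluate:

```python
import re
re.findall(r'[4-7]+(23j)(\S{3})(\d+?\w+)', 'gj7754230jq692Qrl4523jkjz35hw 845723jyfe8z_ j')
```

3 groups means each result is a tuple of 3 captured strings — 2 here.

[('23j', 'kjz', '35hw'), ('23j', 'yfe', '8z_')]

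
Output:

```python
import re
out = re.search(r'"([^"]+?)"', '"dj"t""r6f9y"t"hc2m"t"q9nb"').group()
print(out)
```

`re.search` tries every starting position until one works.
The match spans [0:4] → '"dj"'.
Captured: group 1 = 'dj'.

"dj"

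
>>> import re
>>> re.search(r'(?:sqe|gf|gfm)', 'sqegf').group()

'sqe'

The match spans [0:3] → 'sqe'.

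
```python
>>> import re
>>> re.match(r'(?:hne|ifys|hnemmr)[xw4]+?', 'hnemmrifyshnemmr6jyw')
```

None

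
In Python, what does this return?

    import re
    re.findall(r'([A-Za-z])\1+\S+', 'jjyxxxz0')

['j']

`\1` has to match the exact text group 1 already captured.
Walking the string: at [0:8] match 'jjyxxxz0', group 1 = 'j'.
With a single group, `findall` returns only what that group captured — 1 item.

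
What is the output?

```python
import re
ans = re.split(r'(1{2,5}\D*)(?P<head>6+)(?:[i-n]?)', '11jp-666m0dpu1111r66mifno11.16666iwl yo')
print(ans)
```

['', '11jp-', '666', '0dpu', '1111r', '66', 'ifno11.16666iwl yo']

This matches 2 to 5 of the literal '1', then zero or more of a non-digit (captured); then one or more of a literal '6' (captured as 'head'); then optionally a character in [i-n] (non-capturing group).
Matches to split on: at [0:9] → '11jp-666m'; at [13:21] → '1111r66m'.
With a capturing group present, the delimiter's captured portion is kept in the result list.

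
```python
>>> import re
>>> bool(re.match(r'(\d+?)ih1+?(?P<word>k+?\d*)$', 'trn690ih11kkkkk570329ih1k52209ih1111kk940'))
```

The pattern matches one or more of a digit (lazy) (captured); then the literal 'ih', then one or more of a literal '1' (lazy); then one or more of the literal 'k' (lazy), then zero or more of a digit (captured as 'word'); then anchored at the end.
`match` is anchored at position 0; if the pattern doesn't fit there, it returns None.
Here the pattern fails at index 0, so the call returns None, and `bool(None)` is False.

False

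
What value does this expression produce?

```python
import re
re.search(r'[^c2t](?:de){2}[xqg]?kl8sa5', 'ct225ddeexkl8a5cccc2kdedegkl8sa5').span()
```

(20, 32)

The match spans [20:32] → 'kdedegkl8sa5'.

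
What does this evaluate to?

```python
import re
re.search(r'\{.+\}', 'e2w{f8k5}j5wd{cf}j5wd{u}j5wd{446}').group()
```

`search` walks the string left to right and returns the first match it finds.
The match spans [3:33] → '{f8k5}j5wd{cf}j5wd{u}j5wd{446}'.

'{f8k5}j5wd{cf}j5wd{u}j5wd{446}'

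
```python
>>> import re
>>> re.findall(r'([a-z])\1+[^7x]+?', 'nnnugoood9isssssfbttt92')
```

`\1` is not a pattern — it's the concrete string captured by group 1, re-applied verbatim.
Because there's exactly one group, `findall` drops the full match and keeps group 1 from each hit.

['n', 'o', 's', 't']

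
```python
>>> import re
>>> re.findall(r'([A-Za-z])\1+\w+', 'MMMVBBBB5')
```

`\1` has to match the exact text group 1 already captured.
Matches: at [0:9] match 'MMMVBBBB5', group 1 = 'M'.
`findall` collects group 1 from the one match (1 total).

['M']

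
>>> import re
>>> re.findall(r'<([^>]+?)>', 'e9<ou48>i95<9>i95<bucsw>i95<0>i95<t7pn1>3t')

Matches: at [2:8] match '<ou48>', group 1 = 'ou48'; at [11:14] match '<9>', group 1 = '9'; at [17:24] match '<bucsw>', group 1 = 'bucsw'; at [27:30] match '<0>', group 1 = '0'; at [33:40] match '<t7pn1>', group 1 = 't7pn1'.
`findall` collects group 1 from each match (5 total).

['ou48', '9', 'bucsw', '0', 't7pn1']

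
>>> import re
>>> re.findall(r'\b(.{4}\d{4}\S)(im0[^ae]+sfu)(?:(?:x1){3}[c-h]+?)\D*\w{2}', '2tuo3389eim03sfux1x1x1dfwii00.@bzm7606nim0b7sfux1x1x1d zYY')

Pattern: a word boundary (`\b`, zero-width); then exactly 4 of any character, then exactly 4 of a digit, then a non-whitespace character (captured); then the literal 'im0', then one or more of any character except [ae], then the literal 'sfu' (captured); then the literal 'x1' repeated 3 times, then one or more of a character in [c-h] (lazy) (non-capturing group); then zero or more of a non-digit, then exactly 2 of a word character.
Multiple groups make `findall` return tuples — one 2-tuple for the one match.

[('2tuo3389e', 'im03sfux1x1x1dfwii00.@bzm7606nim0b7sfu')]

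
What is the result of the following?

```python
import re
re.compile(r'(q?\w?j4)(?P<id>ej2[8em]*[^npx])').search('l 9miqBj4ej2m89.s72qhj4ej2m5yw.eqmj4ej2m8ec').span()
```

This matches optionally the literal 'q', then optionally a word character, then the literal 'j4' (captured); then the literal 'ej2', then zero or more of one of [8em], then any character except [npx] (captured as 'id').
`re.search` scans for the first position where the pattern succeeds.
The match spans [5:15] → 'qBj4ej2m89'.
Captured: group 1 = 'qBj4', group 2 = 'ej2m89'.

(5, 15)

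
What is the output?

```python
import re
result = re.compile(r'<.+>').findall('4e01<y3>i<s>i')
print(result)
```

['<y3>i<s>']

Matches: at [4:12] → '<y3>i<s>'.
With no groups in the pattern, `findall` gives back each whole match — 1 here.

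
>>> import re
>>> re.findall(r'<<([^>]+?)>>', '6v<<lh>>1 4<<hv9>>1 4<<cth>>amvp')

['lh', 'hv9', 'cth']

With a single group, `findall` returns only what that group captured — 3 items.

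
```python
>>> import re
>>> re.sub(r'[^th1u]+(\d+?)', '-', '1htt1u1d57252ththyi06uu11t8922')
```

Pattern: one or more of any character except [th1u]; then one or more of a digit (lazy) (captured).
Matches: at [7:13] → 'd57252'; at [17:21] → 'yi06'; at [26:30] → '8922'.
`sub` substitutes '-' at each match site.

'1htt1u1-thth-uu11t-'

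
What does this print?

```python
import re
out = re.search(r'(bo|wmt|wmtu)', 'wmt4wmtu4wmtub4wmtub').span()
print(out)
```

(0, 3)

The match spans [0:3] → 'wmt'.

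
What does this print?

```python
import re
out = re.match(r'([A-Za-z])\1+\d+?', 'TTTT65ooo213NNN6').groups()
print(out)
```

('T',)

The match spans [0:5] → 'TTTT6'.
Captured: group 1 = 'T'.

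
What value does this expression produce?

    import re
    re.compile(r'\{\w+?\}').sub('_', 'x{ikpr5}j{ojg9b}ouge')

Matches: at [1:8] → '{ikpr5}'; at [9:16] → '{ojg9b}'.
Each match is replaced by '_'.

'x_j_ouge'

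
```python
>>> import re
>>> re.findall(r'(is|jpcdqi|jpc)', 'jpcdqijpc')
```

`|` is ordered: at each position the engine commits to the first alternative that works.
`findall` collects group 1 from each match (2 total).

['jpcdqi', 'jpc']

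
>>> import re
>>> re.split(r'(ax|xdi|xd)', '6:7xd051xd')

Matches to split on: at [3:5] → 'xd'; at [8:10] → 'xd'.
Because the pattern has a capturing group, `split` also inserts each captured text between the pieces.

['6:7', 'xd', '051', 'xd', '']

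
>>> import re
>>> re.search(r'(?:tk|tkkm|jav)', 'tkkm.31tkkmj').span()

(0, 2)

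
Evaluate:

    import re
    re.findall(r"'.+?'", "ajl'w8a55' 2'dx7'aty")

["'w8a55'", "'dx7'"]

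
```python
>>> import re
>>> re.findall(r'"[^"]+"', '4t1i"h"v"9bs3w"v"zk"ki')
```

Scanning left to right: at [4:7] → '"h"'; at [8:15] → '"9bs3w"'; at [16:20] → '"zk"'.
No capturing groups, so `findall` returns the 3 full match strings.

['"h"', '"9bs3w"', '"zk"']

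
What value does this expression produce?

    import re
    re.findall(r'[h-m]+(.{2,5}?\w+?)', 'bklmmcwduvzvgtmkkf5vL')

['cwd', 'f5v']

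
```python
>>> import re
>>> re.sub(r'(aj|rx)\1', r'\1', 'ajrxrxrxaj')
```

After group 1 captures some text, `\1` only succeeds where that same text appears again.
Each match is replaced using the text its own group 1 captured.

'ajrxrxaj'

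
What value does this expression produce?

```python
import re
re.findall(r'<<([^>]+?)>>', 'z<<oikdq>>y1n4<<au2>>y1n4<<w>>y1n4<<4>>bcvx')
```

['oikdq', 'au2', 'w', '4']

With a single group, `findall` returns only what that group captured — 4 items.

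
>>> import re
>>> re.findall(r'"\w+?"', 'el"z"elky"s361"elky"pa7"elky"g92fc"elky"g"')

Scanning left to right: at [2:5] → '"z"'; at [9:15] → '"s361"'; at [19:24] → '"pa7"'; at [28:35] → '"g92fc"'; at [39:42] → '"g"'.
No capturing groups, so `findall` returns the 5 full match strings.

['"z"', '"s361"', '"pa7"', '"g92fc"', '"g"']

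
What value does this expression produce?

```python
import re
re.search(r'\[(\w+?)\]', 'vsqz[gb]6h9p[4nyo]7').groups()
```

('gb',)

Unlike `match`, `search` isn't anchored — it looks for the pattern anywhere in the string.
The match spans [4:8] → '[gb]'.
Captured: group 1 = 'gb'.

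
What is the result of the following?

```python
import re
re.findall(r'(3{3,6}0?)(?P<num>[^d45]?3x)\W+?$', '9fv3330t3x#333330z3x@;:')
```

[('333330', 'z3x')]

This matches 3 to 6 of the literal '3', then optionally the literal '0' (captured); then optionally any character except [d45], then the literal '3x' (captured as 'num'); then one or more of a non-word character (lazy); then anchored at the end.
Scanning left to right: at [11:23] match '333330z3x@;:', groups = ('333330', 'z3x').
`findall` packs the 2 group values into a tuple for every match.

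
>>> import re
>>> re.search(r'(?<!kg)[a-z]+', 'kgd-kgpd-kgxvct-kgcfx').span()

(0, 3)

The negative lookahead/lookbehind blocks any match where the forbidden context is present.
The match spans [0:3] → 'kgd'.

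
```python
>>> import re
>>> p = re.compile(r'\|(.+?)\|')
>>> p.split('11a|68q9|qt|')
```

Matches to split on: at [3:9] → '|68q9|'.
The group in the pattern means `split` returns the separators' captures alongside the pieces.

['11a', '68q9', 'qt|']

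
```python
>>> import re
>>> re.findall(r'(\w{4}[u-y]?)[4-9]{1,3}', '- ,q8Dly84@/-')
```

Pattern: exactly 4 of a word character, then optionally a character in [u-y] (captured); then 1 to 3 of a character in [4-9].
Matches: at [3:10] match 'q8Dly84', group 1 = 'q8Dly'.
`findall` collects group 1 from the one match (1 total).

['q8Dly']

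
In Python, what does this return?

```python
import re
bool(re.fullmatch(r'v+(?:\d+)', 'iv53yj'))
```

False

`re.fullmatch` is like wrapping the pattern in `^…$` (in single-line mode).
Here there's no way to consume every character, so the call returns None, and `bool(None)` is False.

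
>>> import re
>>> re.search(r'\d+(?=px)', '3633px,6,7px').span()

Because the assertion is zero-width, the text it checks is not consumed and won't appear in the result.
`search` walks the string left to right and returns the first match it finds.
The match spans [0:4] → '3633'.

(0, 4)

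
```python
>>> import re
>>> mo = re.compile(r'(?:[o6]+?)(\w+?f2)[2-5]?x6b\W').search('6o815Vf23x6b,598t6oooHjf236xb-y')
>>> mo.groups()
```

('o815Vf2',)

The pattern matches one or more of one of [o6] (lazy) (non-capturing group); then one or more of a word character (lazy), then the literal 'f2' (captured); then optionally a character in [2-5], then the literal 'x6b', then a non-word character.
Because the quantifier is non-greedy, it stops expanding at the earliest point where the rest of the pattern can succeed.
`re.search` scans for the first position where the pattern succeeds.
The match spans [0:13] → '6o815Vf23x6b,'.
Captured: group 1 = 'o815Vf2'.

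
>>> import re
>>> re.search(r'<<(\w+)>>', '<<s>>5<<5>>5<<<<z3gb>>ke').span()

(0, 5)

`re.search` scans for the first position where the pattern succeeds.
The match spans [0:5] → '<<s>>'.
Captured: group 1 = 's'.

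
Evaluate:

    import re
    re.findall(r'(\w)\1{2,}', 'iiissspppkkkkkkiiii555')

`\1` has to match the exact text group 1 already captured.
Matches: at [0:3] match 'iii', group 1 = 'i'; at [3:6] match 'sss', group 1 = 's'; at [6:9] match 'ppp', group 1 = 'p'; at [9:15] match 'kkkkkk', group 1 = 'k'; at [15:19] match 'iiii', group 1 = 'i'; ….
Because there's exactly one group, `findall` drops the full match and keeps group 1 from each hit.

['i', 's', 'p', 'k', 'i', '5']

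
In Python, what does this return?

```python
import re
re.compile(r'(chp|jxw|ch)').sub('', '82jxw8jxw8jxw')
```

'8288'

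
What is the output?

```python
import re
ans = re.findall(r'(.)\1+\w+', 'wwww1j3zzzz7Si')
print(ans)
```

['w']

`\1` has to match the exact text group 1 already captured.
Walking the string: at [0:14] match 'wwww1j3zzzz7Si', group 1 = 'w'.
Because there's exactly one group, `findall` drops the full match and keeps group 1 from the one hit.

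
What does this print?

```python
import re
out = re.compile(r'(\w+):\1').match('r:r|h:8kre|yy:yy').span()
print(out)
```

(0, 3)

With `match`, the pattern is implicitly anchored at the beginning.
The match spans [0:3] → 'r:r'.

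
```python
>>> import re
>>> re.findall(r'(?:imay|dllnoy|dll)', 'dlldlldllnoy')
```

Branches in `(...|...)` are attempted left-to-right; the first branch that allows the whole pattern to succeed is taken.
Matches: at [0:3] → 'dll'; at [3:6] → 'dll'; at [6:12] → 'dllnoy'.
`findall` yields the raw match text (3 of them) because the pattern has no groups.

['dll', 'dll', 'dllnoy']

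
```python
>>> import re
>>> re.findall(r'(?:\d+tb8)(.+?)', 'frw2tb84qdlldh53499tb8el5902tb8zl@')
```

Pattern: one or more of a digit, then the literal 'tb8' (non-capturing group); then one or more of any character (lazy) (captured).
Because the quantifier is non-greedy, it stops expanding at the earliest point where the rest of the pattern can succeed.
Matches: at [3:8] match '2tb84', group 1 = '4'; at [14:23] match '53499tb8e', group 1 = 'e'; at [24:32] match '5902tb8z', group 1 = 'z'.
One capturing group, so `findall` returns just the captured substring from each match — 3 in all.

['4', 'e', 'z']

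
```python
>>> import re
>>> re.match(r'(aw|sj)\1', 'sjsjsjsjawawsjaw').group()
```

The backreference `\1` re-matches whatever the first group consumed, character for character.
With `match`, the pattern is implicitly anchored at the beginning.
The match spans [0:4] → 'sjsj'.
Captured: group 1 = 'sj'.

'sjsj'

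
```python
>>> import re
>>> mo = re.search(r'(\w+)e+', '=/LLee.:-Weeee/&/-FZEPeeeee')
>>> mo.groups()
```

('LLe',)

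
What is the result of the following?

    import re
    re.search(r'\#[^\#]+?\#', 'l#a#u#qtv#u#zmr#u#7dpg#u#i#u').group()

'#a#'

Unlike `match`, `search` isn't anchored — it looks for the pattern anywhere in the string.
The match spans [1:4] → '#a#'.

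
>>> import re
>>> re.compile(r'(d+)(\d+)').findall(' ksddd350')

Pattern: one or more of a literal 'd' (captured); then one or more of a digit (captured).
Scanning left to right: at [3:9] match 'ddd350', groups = ('ddd', '350').
`findall` packs the 2 group values into a tuple for every match.

[('ddd', '350')]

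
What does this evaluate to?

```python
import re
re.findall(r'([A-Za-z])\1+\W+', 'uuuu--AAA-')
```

A backreference is literal: `\1` must see the identical characters the first group matched.
Because there's exactly one group, `findall` drops the full match and keeps group 1 from each hit.

['u', 'A']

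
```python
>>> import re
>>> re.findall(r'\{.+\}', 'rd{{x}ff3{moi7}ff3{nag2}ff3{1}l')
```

`findall` yields the raw match text (1 of them) because the pattern has no groups.

['{{x}ff3{moi7}ff3{nag2}ff3{1}']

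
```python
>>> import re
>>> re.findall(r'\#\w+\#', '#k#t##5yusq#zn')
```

['#k#', '#5yusq#']

With no groups in the pattern, `findall` gives back each whole match — 2 here.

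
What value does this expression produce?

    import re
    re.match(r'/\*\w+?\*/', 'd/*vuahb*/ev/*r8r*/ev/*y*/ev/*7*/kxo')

`re.match` only tries the pattern at the start of the string.
Here the string doesn't start with a match, so the call returns None.

None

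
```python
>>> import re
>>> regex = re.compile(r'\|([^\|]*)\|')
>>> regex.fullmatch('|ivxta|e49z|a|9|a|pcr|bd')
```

None

`fullmatch` succeeds only if the pattern covers the string from start to end.
Here the string isn't matched end-to-end, so the call returns None.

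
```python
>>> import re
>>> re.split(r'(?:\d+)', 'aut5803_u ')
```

['aut', '_u ']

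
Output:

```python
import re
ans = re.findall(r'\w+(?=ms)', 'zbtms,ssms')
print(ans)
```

['zbt', 'ss']

The positive lookaround only admits positions where the adjacent text matches; those characters stay outside the span.
Walking the string: at [0:3] → 'zbt'; at [6:8] → 'ss'.
With no groups in the pattern, `findall` gives back each whole match — 2 here.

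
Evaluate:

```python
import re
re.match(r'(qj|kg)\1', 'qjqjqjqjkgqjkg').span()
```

`\1` is not a pattern — it's the concrete string captured by group 1, re-applied verbatim.
With `match`, the pattern is implicitly anchored at the beginning.
The match spans [0:4] → 'qjqj'.
Captured: group 1 = 'qj'.

(0, 4)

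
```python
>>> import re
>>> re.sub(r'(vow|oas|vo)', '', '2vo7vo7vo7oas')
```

Matches: at [1:3] → 'vo'; at [4:6] → 'vo'; at [7:9] → 'vo'; at [10:13] → 'oas'.
Each match is replaced by ''.

'2777'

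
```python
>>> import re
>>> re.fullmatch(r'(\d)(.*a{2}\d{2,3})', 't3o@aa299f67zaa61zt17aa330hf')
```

`fullmatch` succeeds only if the pattern covers the string from start to end.
Here the string isn't matched end-to-end, so the call returns None.

None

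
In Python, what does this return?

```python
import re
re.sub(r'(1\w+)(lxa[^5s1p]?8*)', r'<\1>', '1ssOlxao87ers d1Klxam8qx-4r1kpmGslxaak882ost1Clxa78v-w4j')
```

The replacement refers to a captured group, so each match is rewritten using its own captured text.

'<1ssO>7ers d<1K>qx-4r<1kpmGslxaak882ost1C>v-w4j'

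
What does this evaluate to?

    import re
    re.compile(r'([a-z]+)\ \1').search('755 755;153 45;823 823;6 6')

None

A backreference is literal: `\1` must see the identical characters the first group matched.
`search` walks the string left to right and returns the first match it finds.
Here the pattern never matches, so the call returns None.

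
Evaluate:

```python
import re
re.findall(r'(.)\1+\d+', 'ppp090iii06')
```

The backreference `\1` re-matches whatever the first group consumed, character for character.
Scanning left to right: at [0:6] match 'ppp090', group 1 = 'p'; at [6:11] match 'iii06', group 1 = 'i'.
One capturing group, so `findall` returns just the captured substring from each match — 2 in all.

['p', 'i']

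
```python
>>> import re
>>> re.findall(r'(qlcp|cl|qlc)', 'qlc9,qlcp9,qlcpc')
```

Alternation isn't longest-match — the leftmost alternative that fits at this position is chosen.
Matches: at [0:3] match 'qlc', group 1 = 'qlc'; at [5:9] match 'qlcp', group 1 = 'qlcp'; at [11:15] match 'qlcp', group 1 = 'qlcp'.
Because there's exactly one group, `findall` drops the full match and keeps group 1 from each hit.

['qlc', 'qlcp', 'qlcp']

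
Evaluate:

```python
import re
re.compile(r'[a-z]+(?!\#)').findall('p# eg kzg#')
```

['eg', 'kz']

Because the assertion is negative and zero-width, positions next to the forbidden text are skipped.
Scanning left to right: at [3:5] → 'eg'; at [6:8] → 'kz'.
No capturing groups, so `findall` returns the 2 full match strings.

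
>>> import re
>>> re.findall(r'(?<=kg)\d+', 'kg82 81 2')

The `(?=…)`/`(?<=…)` assertion just peeks at neighbouring text; it doesn't advance the match position.
Walking the string: at [2:4] → '82'.
Since nothing is captured, `findall` lists the 1 matched substring directly.

['82']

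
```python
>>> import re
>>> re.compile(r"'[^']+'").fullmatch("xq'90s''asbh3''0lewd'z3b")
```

None

`re.fullmatch` is like wrapping the pattern in `^…$` (in single-line mode).
Here there's no way to consume every character, so the call returns None.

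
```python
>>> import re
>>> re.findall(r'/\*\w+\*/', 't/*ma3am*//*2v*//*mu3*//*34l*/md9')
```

With no groups in the pattern, `findall` gives back each whole match — 4 here.

['/*ma3am*/', '/*2v*/', '/*mu3*/', '/*34l*/']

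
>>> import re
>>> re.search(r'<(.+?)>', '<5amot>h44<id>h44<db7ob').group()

'<5amot>'

A `+?`/`*?`/`{m,n}?` starts at its minimum and grows only as far as needed for what follows to match.
`re.search` scans for the first position where the pattern succeeds.
The match spans [0:7] → '<5amot>'.
Captured: group 1 = '5amot'.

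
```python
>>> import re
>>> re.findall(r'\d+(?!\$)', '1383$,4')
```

['138', '4']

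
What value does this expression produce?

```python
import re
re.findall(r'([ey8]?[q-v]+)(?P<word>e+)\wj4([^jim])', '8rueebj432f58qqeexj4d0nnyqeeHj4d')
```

Pattern: optionally one of [ey8], then one or more of a character in [q-v] (captured); then one or more of a literal 'e' (captured as 'word'); then a word character, then the literal 'j4'; then any character except [jim] (captured).
3 groups means each result is a tuple of 3 captured strings — 3 here.

[('8ru', 'ee', '3'), ('8qq', 'ee', 'd'), ('yq', 'ee', 'd')]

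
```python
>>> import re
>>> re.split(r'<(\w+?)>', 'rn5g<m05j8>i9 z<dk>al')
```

Matches to split on: at [4:11] → '<m05j8>'; at [15:19] → '<dk>'.
The group in the pattern means `split` returns the separators' captures alongside the pieces.

['rn5g', 'm05j8', 'i9 z', 'dk', 'al']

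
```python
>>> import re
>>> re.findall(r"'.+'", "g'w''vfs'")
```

["'w''vfs'"]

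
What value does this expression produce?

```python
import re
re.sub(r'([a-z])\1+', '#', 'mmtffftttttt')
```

A backreference is literal: `\1` must see the identical characters the first group matched.
Matches: at [0:2] → 'mm'; at [3:6] → 'fff'; at [6:12] → 'tttttt'.
`sub` substitutes '#' at each match site.

'#t##'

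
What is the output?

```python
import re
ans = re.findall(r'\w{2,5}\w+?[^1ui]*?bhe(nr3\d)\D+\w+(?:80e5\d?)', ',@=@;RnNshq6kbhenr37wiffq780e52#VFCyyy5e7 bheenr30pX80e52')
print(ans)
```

This matches 2 to 5 of a word character, then one or more of a word character (lazy); then zero or more of any character except [1ui] (lazy), then the literal 'bhe'; then the literal 'nr3', then a digit (captured); then one or more of a non-digit, then one or more of a word character; then the literal '80e', then a literal '5', then optionally a digit (non-capturing group).
Walking the string: at [5:31] match 'RnNshq6kbhenr37wiffq780e52', group 1 = 'nr37'.
`findall` collects group 1 from the one match (1 total).

['nr37']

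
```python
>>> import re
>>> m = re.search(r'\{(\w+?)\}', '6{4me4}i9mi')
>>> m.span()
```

(1, 7)

The match spans [1:7] → '{4me4}'.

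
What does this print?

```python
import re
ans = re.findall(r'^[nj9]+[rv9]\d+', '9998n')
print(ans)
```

Pattern: anchored at the start of the string; then one or more of one of [nj9], then one of [rv9]; then one or more of a digit.
Matches: at [0:4] → '9998'.
With no groups in the pattern, `findall` gives back each whole match — 1 here.

['9998']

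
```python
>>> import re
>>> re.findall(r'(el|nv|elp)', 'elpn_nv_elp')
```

['el', 'nv', 'el']

`|` is ordered: at each position the engine commits to the first alternative that works.
Scanning left to right: at [0:2] match 'el', group 1 = 'el'; at [5:7] match 'nv', group 1 = 'nv'; at [8:10] match 'el', group 1 = 'el'.
Because there's exactly one group, `findall` drops the full match and keeps group 1 from each hit.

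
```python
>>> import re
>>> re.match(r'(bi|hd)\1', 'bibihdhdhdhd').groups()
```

The match spans [0:4] → 'bibi'.
Captured: group 1 = 'bi'.

('bi',)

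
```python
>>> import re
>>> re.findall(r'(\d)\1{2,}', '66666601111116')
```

['6', '1']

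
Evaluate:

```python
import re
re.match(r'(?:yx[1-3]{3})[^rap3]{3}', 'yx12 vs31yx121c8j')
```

None

The pattern matches the literal 'yx', then exactly 3 of a character in [1-3] (non-capturing group); then exactly 3 of any character except [rap3].
`match` is anchored at position 0; if the pattern doesn't fit there, it returns None.
Here position 0 doesn't satisfy it, so the call returns None.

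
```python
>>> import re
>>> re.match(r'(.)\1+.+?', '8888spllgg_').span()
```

(0, 5)

The backreference `\1` re-matches whatever the first group consumed, character for character.
`match` is anchored at position 0; if the pattern doesn't fit there, it returns None.
The match spans [0:5] → '8888s'.
Captured: group 1 = '8'.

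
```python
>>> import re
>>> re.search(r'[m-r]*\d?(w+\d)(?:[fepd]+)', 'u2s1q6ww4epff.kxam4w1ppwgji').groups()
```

The pattern matches zero or more of a character in [m-r], then optionally a digit; then one or more of the literal 'w', then a digit (captured); then one or more of one of [fepd] (non-capturing group).
`re.search` tries every starting position until one works.
The match spans [4:13] → 'q6ww4epff'.
Captured: group 1 = 'ww4'.

('ww4',)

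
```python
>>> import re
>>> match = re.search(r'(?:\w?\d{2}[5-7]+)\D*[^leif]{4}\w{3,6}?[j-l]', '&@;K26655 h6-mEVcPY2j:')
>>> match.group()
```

'K26655 h6-mEVcPY2j'

The pattern matches optionally a word character, then exactly 2 of a digit, then one or more of a character in [5-7] (non-capturing group); then zero or more of a non-digit; then exactly 4 of any character except [leif], then 3 to 6 of a word character (lazy), then a character in [j-l].
Unlike `match`, `search` isn't anchored — it looks for the pattern anywhere in the string.
The match spans [3:21] → 'K26655 h6-mEVcPY2j'.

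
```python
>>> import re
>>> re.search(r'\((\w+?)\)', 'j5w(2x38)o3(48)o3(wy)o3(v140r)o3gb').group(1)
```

'2x38'

The match spans [3:9] → '(2x38)'.
Captured: group 1 = '2x38'.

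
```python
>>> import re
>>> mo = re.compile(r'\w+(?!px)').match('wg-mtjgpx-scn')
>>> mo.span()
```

`re.match` won't scan ahead — the pattern has to work from the very first character.
The match spans [0:2] → 'wg'.

(0, 2)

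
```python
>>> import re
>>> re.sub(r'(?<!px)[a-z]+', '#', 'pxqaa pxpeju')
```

`(?!…)`/`(?<!…)` only lets a position through if the neighbouring text does NOT match; no characters are consumed.
Matches: at [0:5] → 'pxqaa'; at [6:12] → 'pxpeju'.
Each match is replaced by '#'.

'# #'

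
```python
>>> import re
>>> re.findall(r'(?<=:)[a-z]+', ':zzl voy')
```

['zzl']

The lookaround is zero-width — it requires the adjacent text to match without consuming it, so the asserted text isn't part of the match.
Matches: at [1:4] → 'zzl'.
Since nothing is captured, `findall` lists the 1 matched substring directly.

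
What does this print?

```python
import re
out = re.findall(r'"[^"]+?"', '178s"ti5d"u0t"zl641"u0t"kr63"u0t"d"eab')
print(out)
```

Walking the string: at [4:10] → '"ti5d"'; at [13:20] → '"zl641"'; at [23:29] → '"kr63"'; at [32:35] → '"d"'.
`findall` yields the raw match text (4 of them) because the pattern has no groups.

['"ti5d"', '"zl641"', '"kr63"', '"d"']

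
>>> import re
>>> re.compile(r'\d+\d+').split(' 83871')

[' ', '']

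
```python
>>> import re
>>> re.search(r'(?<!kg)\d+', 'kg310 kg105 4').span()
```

(3, 5)

A negative assertion filters positions out without eating any characters.
The match spans [3:5] → '10'.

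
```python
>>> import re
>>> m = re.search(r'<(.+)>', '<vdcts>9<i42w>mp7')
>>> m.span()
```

`re.search` scans for the first position where the pattern succeeds.
The match spans [0:14] → '<vdcts>9<i42w>'.
Captured: group 1 = 'vdcts>9<i42w'.

(0, 14)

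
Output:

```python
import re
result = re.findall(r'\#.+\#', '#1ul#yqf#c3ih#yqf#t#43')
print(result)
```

['#1ul#yqf#c3ih#yqf#t#']

Matches: at [0:20] → '#1ul#yqf#c3ih#yqf#t#'.
With no groups in the pattern, `findall` gives back each whole match — 1 here.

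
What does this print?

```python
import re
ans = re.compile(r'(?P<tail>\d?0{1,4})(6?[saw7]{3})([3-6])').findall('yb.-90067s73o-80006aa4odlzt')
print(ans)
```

This matches optionally a digit, then 1 to 4 of the literal '0' (captured as 'tail'); then optionally the literal '6', then exactly 3 of one of [saw7] (captured); then a character in [3-6] (captured).
Matches: at [4:12] match '90067s73', groups = ('900', '67s7', '3').
`findall` packs the 3 group values into a tuple for every match.

[('900', '67s7', '3')]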